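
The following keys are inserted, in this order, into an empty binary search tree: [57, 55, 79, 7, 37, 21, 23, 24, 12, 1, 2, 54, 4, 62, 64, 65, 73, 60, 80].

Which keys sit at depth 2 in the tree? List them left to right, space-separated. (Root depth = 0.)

Insert 57: tree is empty, so 57 becomes the root.
Insert 55: 55 < 57 → go left. Place as left child of 57.
Insert 79: 79 > 57 → go right. Place as right child of 57.
Insert 7: 7 < 57 → go left; 7 < 55 → go left. Place as left child of 55.
Insert 37: 37 < 57 → go left; 37 < 55 → go left; 37 > 7 → go right. Place as right child of 7.
Insert 21: 21 < 57 → go left; 21 < 55 → go left; 21 > 7 → go right; 21 < 37 → go left. Place as left child of 37.
Insert 23: 23 < 57 → go left; 23 < 55 → go left; 23 > 7 → go right; 23 < 37 → go left; 23 > 21 → go right. Place as right child of 21.
Insert 24: 24 < 57 → go left; 24 < 55 → go left; 24 > 7 → go right; 24 < 37 → go left; 24 > 21 → go right; 24 > 23 → go right. Place as right child of 23.
Insert 12: 12 < 57 → go left; 12 < 55 → go left; 12 > 7 → go right; 12 < 37 → go left; 12 < 21 → go left. Place as left child of 21.
Insert 1: 1 < 57 → go left; 1 < 55 → go left; 1 < 7 → go left. Place as left child of 7.
Insert 2: 2 < 57 → go left; 2 < 55 → go left; 2 < 7 → go left; 2 > 1 → go right. Place as right child of 1.
Insert 54: 54 < 57 → go left; 54 < 55 → go left; 54 > 7 → go right; 54 > 37 → go right. Place as right child of 37.
Insert 4: 4 < 57 → go left; 4 < 55 → go left; 4 < 7 → go left; 4 > 1 → go right; 4 > 2 → go right. Place as right child of 2.
Insert 62: 62 > 57 → go right; 62 < 79 → go left. Place as left child of 79.
Insert 64: 64 > 57 → go right; 64 < 79 → go left; 64 > 62 → go right. Place as right child of 62.
Insert 65: 65 > 57 → go right; 65 < 79 → go left; 65 > 62 → go right; 65 > 64 → go right. Place as right child of 64.
Insert 73: 73 > 57 → go right; 73 < 79 → go left; 73 > 62 → go right; 73 > 64 → go right; 73 > 65 → go right. Place as right child of 65.
Insert 60: 60 > 57 → go right; 60 < 79 → go left; 60 < 62 → go left. Place as left child of 62.
Insert 80: 80 > 57 → go right; 80 > 79 → go right. Place as right child of 79.

7 62 80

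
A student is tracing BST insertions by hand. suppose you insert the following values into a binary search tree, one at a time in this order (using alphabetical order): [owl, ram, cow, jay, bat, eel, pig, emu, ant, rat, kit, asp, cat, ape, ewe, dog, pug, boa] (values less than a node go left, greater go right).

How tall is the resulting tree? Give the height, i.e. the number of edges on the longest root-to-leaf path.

5

Resulting structure (node: left, right):
  owl: L=cow, R=ram
  ram: L=pig, R=rat
  cow: L=bat, R=jay
  jay: L=eel, R=kit
  bat: L=ant, R=cat
  eel: L=dog, R=emu
  pig: L=–, R=pug
  emu: L=–, R=ewe
  ant: L=–, R=asp
  rat: L=–, R=–
  kit: L=–, R=–
  asp: L=ape, R=–
  cat: L=boa, R=–
  ape: L=–, R=–
  ewe: L=–, R=–
  dog: L=–, R=–
  pug: L=–, R=–
  boa: L=–, R=–

The deepest node is ape at depth 5.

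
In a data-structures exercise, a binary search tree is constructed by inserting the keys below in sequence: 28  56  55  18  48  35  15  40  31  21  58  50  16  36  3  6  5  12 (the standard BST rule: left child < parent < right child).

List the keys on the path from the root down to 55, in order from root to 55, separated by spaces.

Insert 28: tree is empty, so 28 becomes the root.
Insert 56: 56 > 28 → go right. Place as right child of 28.
Insert 55: 55 > 28 → go right; 55 < 56 → go left. Place as left child of 56.
Insert 18: 18 < 28 → go left. Place as left child of 28.
Insert 48: 48 > 28 → go right; 48 < 56 → go left; 48 < 55 → go left. Place as left child of 55.
Insert 35: 35 > 28 → go right; 35 < 56 → go left; 35 < 55 → go left; 35 < 48 → go left. Place as left child of 48.
Insert 15: 15 < 28 → go left; 15 < 18 → go left. Place as left child of 18.
Insert 40: 40 > 28 → go right; 40 < 56 → go left; 40 < 55 → go left; 40 < 48 → go left; 40 > 35 → go right. Place as right child of 35.
Insert 31: 31 > 28 → go right; 31 < 56 → go left; 31 < 55 → go left; 31 < 48 → go left; 31 < 35 → go left. Place as left child of 35.
Insert 21: 21 < 28 → go left; 21 > 18 → go right. Place as right child of 18.
Insert 58: 58 > 28 → go right; 58 > 56 → go right. Place as right child of 56.
Insert 50: 50 > 28 → go right; 50 < 56 → go left; 50 < 55 → go left; 50 > 48 → go right. Place as right child of 48.
Insert 16: 16 < 28 → go left; 16 < 18 → go left; 16 > 15 → go right. Place as right child of 15.
Insert 36: 36 > 28 → go right; 36 < 56 → go left; 36 < 55 → go left; 36 < 48 → go left; 36 > 35 → go right; 36 < 40 → go left. Place as left child of 40.
Insert 3: 3 < 28 → go left; 3 < 18 → go left; 3 < 15 → go left. Place as left child of 15.
Insert 6: 6 < 28 → go left; 6 < 18 → go left; 6 < 15 → go left; 6 > 3 → go right. Place as right child of 3.
Insert 5: 5 < 28 → go left; 5 < 18 → go left; 5 < 15 → go left; 5 > 3 → go right; 5 < 6 → go left. Place as left child of 6.
Insert 12: 12 < 28 → go left; 12 < 18 → go left; 12 < 15 → go left; 12 > 3 → go right; 12 > 6 → go right. Place as right child of 6.

28 56 55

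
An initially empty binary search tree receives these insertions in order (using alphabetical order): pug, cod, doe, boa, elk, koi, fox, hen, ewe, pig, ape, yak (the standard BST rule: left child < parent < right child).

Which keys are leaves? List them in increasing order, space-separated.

Resulting structure (node: left, right):
  pug: L=cod, R=yak
  cod: L=boa, R=doe
  doe: L=–, R=elk
  boa: L=ape, R=–
  elk: L=–, R=koi
  koi: L=fox, R=pig
  fox: L=ewe, R=hen
  hen: L=–, R=–
  ewe: L=–, R=–
  pig: L=–, R=–
  ape: L=–, R=–
  yak: L=–, R=–

ape ewe hen pig yak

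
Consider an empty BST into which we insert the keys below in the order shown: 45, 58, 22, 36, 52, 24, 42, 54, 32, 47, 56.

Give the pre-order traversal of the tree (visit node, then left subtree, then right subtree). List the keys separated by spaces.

45: root
58: right child of 45 (depth 1)
22: left child of 45 (depth 1)
36: right child of 22 (depth 2)
52: left child of 58 (depth 2)
24: left child of 36 (depth 3)
42: right child of 36 (depth 3)
54: right child of 52 (depth 3)
32: right child of 24 (depth 4)
47: left child of 52 (depth 3)
56: right child of 54 (depth 4)

45 22 36 24 32 42 58 52 47 54 56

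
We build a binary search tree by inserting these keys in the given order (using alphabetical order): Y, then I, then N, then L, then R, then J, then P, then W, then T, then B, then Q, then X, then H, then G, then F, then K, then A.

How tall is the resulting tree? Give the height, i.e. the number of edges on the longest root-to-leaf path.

Y: root
I: left child of Y (depth 1)
N: right child of I (depth 2)
L: left child of N (depth 3)
R: right child of N (depth 3)
J: left child of L (depth 4)
P: left child of R (depth 4)
W: right child of R (depth 4)
T: left child of W (depth 5)
B: left child of I (depth 2)
Q: right child of P (depth 5)
X: right child of W (depth 5)
H: right child of B (depth 3)
G: left child of H (depth 4)
F: left child of G (depth 5)
K: right child of J (depth 5)
A: left child of B (depth 3)

The deepest node is T at depth 5.

5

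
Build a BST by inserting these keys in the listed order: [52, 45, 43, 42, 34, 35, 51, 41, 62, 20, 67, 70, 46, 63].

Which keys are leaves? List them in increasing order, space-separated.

20 41 46 63 70

Resulting structure (node: left, right):
  52: L=45, R=62
  45: L=43, R=51
  43: L=42, R=–
  42: L=34, R=–
  34: L=20, R=35
  35: L=–, R=41
  51: L=46, R=–
  41: L=–, R=–
  62: L=–, R=67
  20: L=–, R=–
  67: L=63, R=70
  70: L=–, R=–
  46: L=–, R=–
  63: L=–, R=–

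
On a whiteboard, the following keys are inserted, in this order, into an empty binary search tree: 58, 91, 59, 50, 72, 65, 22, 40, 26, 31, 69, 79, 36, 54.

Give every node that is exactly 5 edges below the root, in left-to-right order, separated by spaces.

31 69

Resulting structure (node: left, right):
  58: L=50, R=91
  91: L=59, R=–
  59: L=–, R=72
  50: L=22, R=54
  72: L=65, R=79
  65: L=–, R=69
  22: L=–, R=40
  40: L=26, R=–
  26: L=–, R=31
  31: L=–, R=36
  69: L=–, R=–
  79: L=–, R=–
  36: L=–, R=–
  54: L=–, R=–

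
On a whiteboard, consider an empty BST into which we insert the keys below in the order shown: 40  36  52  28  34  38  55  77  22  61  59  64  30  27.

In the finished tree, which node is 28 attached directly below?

36

Insert 40: tree is empty, so 40 becomes the root.
Insert 36: 36 < 40 → go left. Place as left child of 40.
Insert 52: 52 > 40 → go right. Place as right child of 40.
Insert 28: 28 < 40 → go left; 28 < 36 → go left. Place as left child of 36.
Insert 34: 34 < 40 → go left; 34 < 36 → go left; 34 > 28 → go right. Place as right child of 28.
Insert 38: 38 < 40 → go left; 38 > 36 → go right. Place as right child of 36.
Insert 55: 55 > 40 → go right; 55 > 52 → go right. Place as right child of 52.
Insert 77: 77 > 40 → go right; 77 > 52 → go right; 77 > 55 → go right. Place as right child of 55.
Insert 22: 22 < 40 → go left; 22 < 36 → go left; 22 < 28 → go left. Place as left child of 28.
Insert 61: 61 > 40 → go right; 61 > 52 → go right; 61 > 55 → go right; 61 < 77 → go left. Place as left child of 77.
Insert 59: 59 > 40 → go right; 59 > 52 → go right; 59 > 55 → go right; 59 < 77 → go left; 59 < 61 → go left. Place as left child of 61.
Insert 64: 64 > 40 → go right; 64 > 52 → go right; 64 > 55 → go right; 64 < 77 → go left; 64 > 61 → go right. Place as right child of 61.
Insert 30: 30 < 40 → go left; 30 < 36 → go left; 30 > 28 → go right; 30 < 34 → go left. Place as left child of 34.
Insert 27: 27 < 40 → go left; 27 < 36 → go left; 27 < 28 → go left; 27 > 22 → go right. Place as right child of 22.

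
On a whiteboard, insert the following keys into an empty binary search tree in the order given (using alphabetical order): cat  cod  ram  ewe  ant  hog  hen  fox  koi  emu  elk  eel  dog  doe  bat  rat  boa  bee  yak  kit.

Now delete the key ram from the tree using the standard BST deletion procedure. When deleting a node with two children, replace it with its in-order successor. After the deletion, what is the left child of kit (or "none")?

Resulting structure (node: left, right):
  cat: L=ant, R=cod
  cod: L=–, R=ram
  ram: L=ewe, R=rat
  ewe: L=emu, R=hog
  ant: L=–, R=bat
  hog: L=hen, R=koi
  hen: L=fox, R=–
  fox: L=–, R=–
  koi: L=kit, R=–
  emu: L=elk, R=–
  elk: L=eel, R=–
  eel: L=dog, R=–
  dog: L=doe, R=–
  doe: L=–, R=–
  bat: L=–, R=boa
  rat: L=–, R=yak
  boa: L=bee, R=–
  bee: L=–, R=–
  yak: L=–, R=–
  kit: L=–, R=–

Delete ram (two children — replace with in-order successor).
After deletion, kit's left child: none.

none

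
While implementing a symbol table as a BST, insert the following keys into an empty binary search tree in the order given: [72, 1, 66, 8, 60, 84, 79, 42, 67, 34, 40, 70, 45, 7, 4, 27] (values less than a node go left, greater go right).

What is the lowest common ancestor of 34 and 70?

66

Insert 72: tree is empty, so 72 becomes the root.
Insert 1: 1 < 72 → go left. Place as left child of 72.
Insert 66: 66 < 72 → go left; 66 > 1 → go right. Place as right child of 1.
Insert 8: 8 < 72 → go left; 8 > 1 → go right; 8 < 66 → go left. Place as left child of 66.
Insert 60: 60 < 72 → go left; 60 > 1 → go right; 60 < 66 → go left; 60 > 8 → go right. Place as right child of 8.
Insert 84: 84 > 72 → go right. Place as right child of 72.
Insert 79: 79 > 72 → go right; 79 < 84 → go left. Place as left child of 84.
Insert 42: 42 < 72 → go left; 42 > 1 → go right; 42 < 66 → go left; 42 > 8 → go right; 42 < 60 → go left. Place as left child of 60.
Insert 67: 67 < 72 → go left; 67 > 1 → go right; 67 > 66 → go right. Place as right child of 66.
Insert 34: 34 < 72 → go left; 34 > 1 → go right; 34 < 66 → go left; 34 > 8 → go right; 34 < 60 → go left; 34 < 42 → go left. Place as left child of 42.
Insert 40: 40 < 72 → go left; 40 > 1 → go right; 40 < 66 → go left; 40 > 8 → go right; 40 < 60 → go left; 40 < 42 → go left; 40 > 34 → go right. Place as right child of 34.
Insert 70: 70 < 72 → go left; 70 > 1 → go right; 70 > 66 → go right; 70 > 67 → go right. Place as right child of 67.
Insert 45: 45 < 72 → go left; 45 > 1 → go right; 45 < 66 → go left; 45 > 8 → go right; 45 < 60 → go left; 45 > 42 → go right. Place as right child of 42.
Insert 7: 7 < 72 → go left; 7 > 1 → go right; 7 < 66 → go left; 7 < 8 → go left. Place as left child of 8.
Insert 4: 4 < 72 → go left; 4 > 1 → go right; 4 < 66 → go left; 4 < 8 → go left; 4 < 7 → go left. Place as left child of 7.
Insert 27: 27 < 72 → go left; 27 > 1 → go right; 27 < 66 → go left; 27 > 8 → go right; 27 < 60 → go left; 27 < 42 → go left; 27 < 34 → go left. Place as left child of 34.

Path to 34: 72 → 1 → 66 → 8 → 60 → 42 → 34
Path to 70: 72 → 1 → 66 → 67 → 70
The paths share a prefix ending at 66, then split left and right.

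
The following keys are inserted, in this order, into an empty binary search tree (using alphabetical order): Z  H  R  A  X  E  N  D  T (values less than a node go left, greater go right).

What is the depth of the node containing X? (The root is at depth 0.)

3

Insert Z: tree is empty, so Z becomes the root.
Insert H: H < Z → go left. Place as left child of Z.
Insert R: R < Z → go left; R > H → go right. Place as right child of H.
Insert A: A < Z → go left; A < H → go left. Place as left child of H.
Insert X: X < Z → go left; X > H → go right; X > R → go right. Place as right child of R.
Insert E: E < Z → go left; E < H → go left; E > A → go right. Place as right child of A.
Insert N: N < Z → go left; N > H → go right; N < R → go left. Place as left child of R.
Insert D: D < Z → go left; D < H → go left; D > A → go right; D < E → go left. Place as left child of E.
Insert T: T < Z → go left; T > H → go right; T > R → go right; T < X → go left. Place as left child of X.

Path to X: Z → H → R → X, which is 3 edges.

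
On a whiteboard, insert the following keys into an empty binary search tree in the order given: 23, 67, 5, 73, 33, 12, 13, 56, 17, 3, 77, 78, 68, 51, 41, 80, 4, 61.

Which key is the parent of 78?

Resulting structure (node: left, right):
  23: L=5, R=67
  67: L=33, R=73
  5: L=3, R=12
  73: L=68, R=77
  33: L=–, R=56
  12: L=–, R=13
  13: L=–, R=17
  56: L=51, R=61
  17: L=–, R=–
  3: L=–, R=4
  77: L=–, R=78
  78: L=–, R=80
  68: L=–, R=–
  51: L=41, R=–
  41: L=–, R=–
  80: L=–, R=–
  4: L=–, R=–
  61: L=–, R=–

77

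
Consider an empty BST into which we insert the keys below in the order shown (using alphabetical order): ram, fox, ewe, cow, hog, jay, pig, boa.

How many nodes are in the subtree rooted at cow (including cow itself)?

ram: root
fox: left child of ram (depth 1)
ewe: left child of fox (depth 2)
cow: left child of ewe (depth 3)
hog: right child of fox (depth 2)
jay: right child of hog (depth 3)
pig: right child of jay (depth 4)
boa: left child of cow (depth 4)

Subtree rooted at cow contains: cow, boa — 2 nodes.

2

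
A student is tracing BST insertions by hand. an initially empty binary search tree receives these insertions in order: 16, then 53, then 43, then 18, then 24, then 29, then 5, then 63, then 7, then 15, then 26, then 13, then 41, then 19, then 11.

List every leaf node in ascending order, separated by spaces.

11 19 26 41 63

16: root
53: right child of 16 (depth 1)
43: left child of 53 (depth 2)
18: left child of 43 (depth 3)
24: right child of 18 (depth 4)
29: right child of 24 (depth 5)
5: left child of 16 (depth 1)
63: right child of 53 (depth 2)
7: right child of 5 (depth 2)
15: right child of 7 (depth 3)
26: left child of 29 (depth 6)
13: left child of 15 (depth 4)
41: right child of 29 (depth 6)
19: left child of 24 (depth 5)
11: left child of 13 (depth 5)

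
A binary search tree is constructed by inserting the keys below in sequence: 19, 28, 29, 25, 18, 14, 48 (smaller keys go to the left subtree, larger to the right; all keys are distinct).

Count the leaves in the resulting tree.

3

Insert 19: tree is empty, so 19 becomes the root.
Insert 28: 28 > 19 → go right. Place as right child of 19.
Insert 29: 29 > 19 → go right; 29 > 28 → go right. Place as right child of 28.
Insert 25: 25 > 19 → go right; 25 < 28 → go left. Place as left child of 28.
Insert 18: 18 < 19 → go left. Place as left child of 19.
Insert 14: 14 < 19 → go left; 14 < 18 → go left. Place as left child of 18.
Insert 48: 48 > 19 → go right; 48 > 28 → go right; 48 > 29 → go right. Place as right child of 29.

Leaves: 14, 25, 48 — 3 in total.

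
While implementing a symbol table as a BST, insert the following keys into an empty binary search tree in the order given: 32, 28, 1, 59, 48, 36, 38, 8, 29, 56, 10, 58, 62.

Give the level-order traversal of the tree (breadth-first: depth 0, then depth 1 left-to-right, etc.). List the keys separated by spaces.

32 28 59 1 29 48 62 8 36 56 10 38 58

Insert 32: tree is empty, so 32 becomes the root.
Insert 28: 28 < 32 → go left. Place as left child of 32.
Insert 1: 1 < 32 → go left; 1 < 28 → go left. Place as left child of 28.
Insert 59: 59 > 32 → go right. Place as right child of 32.
Insert 48: 48 > 32 → go right; 48 < 59 → go left. Place as left child of 59.
Insert 36: 36 > 32 → go right; 36 < 59 → go left; 36 < 48 → go left. Place as left child of 48.
Insert 38: 38 > 32 → go right; 38 < 59 → go left; 38 < 48 → go left; 38 > 36 → go right. Place as right child of 36.
Insert 8: 8 < 32 → go left; 8 < 28 → go left; 8 > 1 → go right. Place as right child of 1.
Insert 29: 29 < 32 → go left; 29 > 28 → go right. Place as right child of 28.
Insert 56: 56 > 32 → go right; 56 < 59 → go left; 56 > 48 → go right. Place as right child of 48.
Insert 10: 10 < 32 → go left; 10 < 28 → go left; 10 > 1 → go right; 10 > 8 → go right. Place as right child of 8.
Insert 58: 58 > 32 → go right; 58 < 59 → go left; 58 > 48 → go right; 58 > 56 → go right. Place as right child of 56.
Insert 62: 62 > 32 → go right; 62 > 59 → go right. Place as right child of 59.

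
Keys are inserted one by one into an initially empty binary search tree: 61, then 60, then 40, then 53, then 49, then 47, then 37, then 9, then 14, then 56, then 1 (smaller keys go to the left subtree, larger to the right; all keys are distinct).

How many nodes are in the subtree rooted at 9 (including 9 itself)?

3

61: root
60: left child of 61 (depth 1)
40: left child of 60 (depth 2)
53: right child of 40 (depth 3)
49: left child of 53 (depth 4)
47: left child of 49 (depth 5)
37: left child of 40 (depth 3)
9: left child of 37 (depth 4)
14: right child of 9 (depth 5)
56: right child of 53 (depth 4)
1: left child of 9 (depth 5)

Subtree rooted at 9 contains: 9, 1, 14 — 3 nodes.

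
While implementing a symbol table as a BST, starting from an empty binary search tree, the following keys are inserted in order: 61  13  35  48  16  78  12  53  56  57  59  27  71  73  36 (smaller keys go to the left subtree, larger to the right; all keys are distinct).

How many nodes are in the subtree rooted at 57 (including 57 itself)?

61: root
13: left child of 61 (depth 1)
35: right child of 13 (depth 2)
48: right child of 35 (depth 3)
16: left child of 35 (depth 3)
78: right child of 61 (depth 1)
12: left child of 13 (depth 2)
53: right child of 48 (depth 4)
56: right child of 53 (depth 5)
57: right child of 56 (depth 6)
59: right child of 57 (depth 7)
27: right child of 16 (depth 4)
71: left child of 78 (depth 2)
73: right child of 71 (depth 3)
36: left child of 48 (depth 4)

Subtree rooted at 57 contains: 57, 59 — 2 nodes.

2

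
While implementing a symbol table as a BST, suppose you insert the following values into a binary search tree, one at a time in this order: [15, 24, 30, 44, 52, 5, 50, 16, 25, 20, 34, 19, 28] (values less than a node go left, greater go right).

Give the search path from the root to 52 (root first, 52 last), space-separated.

Resulting structure (node: left, right):
  15: L=5, R=24
  24: L=16, R=30
  30: L=25, R=44
  44: L=34, R=52
  52: L=50, R=–
  5: L=–, R=–
  50: L=–, R=–
  16: L=–, R=20
  25: L=–, R=28
  20: L=19, R=–
  34: L=–, R=–
  19: L=–, R=–
  28: L=–, R=–

15 24 30 44 52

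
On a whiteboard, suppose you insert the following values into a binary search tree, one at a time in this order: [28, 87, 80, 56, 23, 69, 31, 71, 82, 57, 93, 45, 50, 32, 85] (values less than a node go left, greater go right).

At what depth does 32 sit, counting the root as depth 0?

Resulting structure (node: left, right):
  28: L=23, R=87
  87: L=80, R=93
  80: L=56, R=82
  56: L=31, R=69
  23: L=–, R=–
  69: L=57, R=71
  31: L=–, R=45
  71: L=–, R=–
  82: L=–, R=85
  57: L=–, R=–
  93: L=–, R=–
  45: L=32, R=50
  50: L=–, R=–
  32: L=–, R=–
  85: L=–, R=–

Path to 32: 28 → 87 → 80 → 56 → 31 → 45 → 32, which is 6 edges.

6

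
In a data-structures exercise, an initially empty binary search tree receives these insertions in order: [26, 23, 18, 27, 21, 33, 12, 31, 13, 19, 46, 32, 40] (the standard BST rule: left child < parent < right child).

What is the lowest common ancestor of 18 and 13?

Insert 26: tree is empty, so 26 becomes the root.
Insert 23: 23 < 26 → go left. Place as left child of 26.
Insert 18: 18 < 26 → go left; 18 < 23 → go left. Place as left child of 23.
Insert 27: 27 > 26 → go right. Place as right child of 26.
Insert 21: 21 < 26 → go left; 21 < 23 → go left; 21 > 18 → go right. Place as right child of 18.
Insert 33: 33 > 26 → go right; 33 > 27 → go right. Place as right child of 27.
Insert 12: 12 < 26 → go left; 12 < 23 → go left; 12 < 18 → go left. Place as left child of 18.
Insert 31: 31 > 26 → go right; 31 > 27 → go right; 31 < 33 → go left. Place as left child of 33.
Insert 13: 13 < 26 → go left; 13 < 23 → go left; 13 < 18 → go left; 13 > 12 → go right. Place as right child of 12.
Insert 19: 19 < 26 → go left; 19 < 23 → go left; 19 > 18 → go right; 19 < 21 → go left. Place as left child of 21.
Insert 46: 46 > 26 → go right; 46 > 27 → go right; 46 > 33 → go right. Place as right child of 33.
Insert 32: 32 > 26 → go right; 32 > 27 → go right; 32 < 33 → go left; 32 > 31 → go right. Place as right child of 31.
Insert 40: 40 > 26 → go right; 40 > 27 → go right; 40 > 33 → go right; 40 < 46 → go left. Place as left child of 46.

Path to 18: 26 → 23 → 18
Path to 13: 26 → 23 → 18 → 12 → 13
18 lies on both paths and is an ancestor of the other node.

18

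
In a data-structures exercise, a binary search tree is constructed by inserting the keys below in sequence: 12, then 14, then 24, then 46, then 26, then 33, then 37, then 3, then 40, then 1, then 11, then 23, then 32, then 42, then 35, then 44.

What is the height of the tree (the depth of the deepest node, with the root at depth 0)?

Insert 12: tree is empty, so 12 becomes the root.
Insert 14: 14 > 12 → go right. Place as right child of 12.
Insert 24: 24 > 12 → go right; 24 > 14 → go right. Place as right child of 14.
Insert 46: 46 > 12 → go right; 46 > 14 → go right; 46 > 24 → go right. Place as right child of 24.
Insert 26: 26 > 12 → go right; 26 > 14 → go right; 26 > 24 → go right; 26 < 46 → go left. Place as left child of 46.
Insert 33: 33 > 12 → go right; 33 > 14 → go right; 33 > 24 → go right; 33 < 46 → go left; 33 > 26 → go right. Place as right child of 26.
Insert 37: 37 > 12 → go right; 37 > 14 → go right; 37 > 24 → go right; 37 < 46 → go left; 37 > 26 → go right; 37 > 33 → go right. Place as right child of 33.
Insert 3: 3 < 12 → go left. Place as left child of 12.
Insert 40: 40 > 12 → go right; 40 > 14 → go right; 40 > 24 → go right; 40 < 46 → go left; 40 > 26 → go right; 40 > 33 → go right; 40 > 37 → go right. Place as right child of 37.
Insert 1: 1 < 12 → go left; 1 < 3 → go left. Place as left child of 3.
Insert 11: 11 < 12 → go left; 11 > 3 → go right. Place as right child of 3.
Insert 23: 23 > 12 → go right; 23 > 14 → go right; 23 < 24 → go left. Place as left child of 24.
Insert 32: 32 > 12 → go right; 32 > 14 → go right; 32 > 24 → go right; 32 < 46 → go left; 32 > 26 → go right; 32 < 33 → go left. Place as left child of 33.
Insert 42: 42 > 12 → go right; 42 > 14 → go right; 42 > 24 → go right; 42 < 46 → go left; 42 > 26 → go right; 42 > 33 → go right; 42 > 37 → go right; 42 > 40 → go right. Place as right child of 40.
Insert 35: 35 > 12 → go right; 35 > 14 → go right; 35 > 24 → go right; 35 < 46 → go left; 35 > 26 → go right; 35 > 33 → go right; 35 < 37 → go left. Place as left child of 37.
Insert 44: 44 > 12 → go right; 44 > 14 → go right; 44 > 24 → go right; 44 < 46 → go left; 44 > 26 → go right; 44 > 33 → go right; 44 > 37 → go right; 44 > 40 → go right; 44 > 42 → go right. Place as right child of 42.

The deepest node is 44 at depth 9.

9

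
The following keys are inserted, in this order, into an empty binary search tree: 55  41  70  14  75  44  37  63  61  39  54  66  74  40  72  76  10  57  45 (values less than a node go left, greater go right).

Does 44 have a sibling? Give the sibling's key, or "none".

14

Insert 55: tree is empty, so 55 becomes the root.
Insert 41: 41 < 55 → go left. Place as left child of 55.
Insert 70: 70 > 55 → go right. Place as right child of 55.
Insert 14: 14 < 55 → go left; 14 < 41 → go left. Place as left child of 41.
Insert 75: 75 > 55 → go right; 75 > 70 → go right. Place as right child of 70.
Insert 44: 44 < 55 → go left; 44 > 41 → go right. Place as right child of 41.
Insert 37: 37 < 55 → go left; 37 < 41 → go left; 37 > 14 → go right. Place as right child of 14.
Insert 63: 63 > 55 → go right; 63 < 70 → go left. Place as left child of 70.
Insert 61: 61 > 55 → go right; 61 < 70 → go left; 61 < 63 → go left. Place as left child of 63.
Insert 39: 39 < 55 → go left; 39 < 41 → go left; 39 > 14 → go right; 39 > 37 → go right. Place as right child of 37.
Insert 54: 54 < 55 → go left; 54 > 41 → go right; 54 > 44 → go right. Place as right child of 44.
Insert 66: 66 > 55 → go right; 66 < 70 → go left; 66 > 63 → go right. Place as right child of 63.
Insert 74: 74 > 55 → go right; 74 > 70 → go right; 74 < 75 → go left. Place as left child of 75.
Insert 40: 40 < 55 → go left; 40 < 41 → go left; 40 > 14 → go right; 40 > 37 → go right; 40 > 39 → go right. Place as right child of 39.
Insert 72: 72 > 55 → go right; 72 > 70 → go right; 72 < 75 → go left; 72 < 74 → go left. Place as left child of 74.
Insert 76: 76 > 55 → go right; 76 > 70 → go right; 76 > 75 → go right. Place as right child of 75.
Insert 10: 10 < 55 → go left; 10 < 41 → go left; 10 < 14 → go left. Place as left child of 14.
Insert 57: 57 > 55 → go right; 57 < 70 → go left; 57 < 63 → go left; 57 < 61 → go left. Place as left child of 61.
Insert 45: 45 < 55 → go left; 45 > 41 → go right; 45 > 44 → go right; 45 < 54 → go left. Place as left child of 54.

44's parent is 41; the other child of 41 is 14.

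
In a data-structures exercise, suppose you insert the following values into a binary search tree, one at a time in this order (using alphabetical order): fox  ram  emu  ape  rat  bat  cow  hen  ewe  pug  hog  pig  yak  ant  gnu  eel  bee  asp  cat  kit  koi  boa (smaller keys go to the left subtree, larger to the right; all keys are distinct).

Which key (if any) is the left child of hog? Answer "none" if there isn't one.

none

Resulting structure (node: left, right):
  fox: L=emu, R=ram
  ram: L=hen, R=rat
  emu: L=ape, R=ewe
  ape: L=ant, R=bat
  rat: L=–, R=yak
  bat: L=asp, R=cow
  cow: L=bee, R=eel
  hen: L=gnu, R=pug
  ewe: L=–, R=–
  pug: L=hog, R=–
  hog: L=–, R=pig
  pig: L=kit, R=–
  yak: L=–, R=–
  ant: L=–, R=–
  gnu: L=–, R=–
  eel: L=–, R=–
  bee: L=–, R=cat
  asp: L=–, R=–
  cat: L=boa, R=–
  kit: L=–, R=koi
  koi: L=–, R=–
  boa: L=–, R=–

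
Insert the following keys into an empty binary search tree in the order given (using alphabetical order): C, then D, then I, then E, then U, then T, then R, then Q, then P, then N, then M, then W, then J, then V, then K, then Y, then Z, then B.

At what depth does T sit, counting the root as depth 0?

C: root
D: right child of C (depth 1)
I: right child of D (depth 2)
E: left child of I (depth 3)
U: right child of I (depth 3)
T: left child of U (depth 4)
R: left child of T (depth 5)
Q: left child of R (depth 6)
P: left child of Q (depth 7)
N: left child of P (depth 8)
M: left child of N (depth 9)
W: right child of U (depth 4)
J: left child of M (depth 10)
V: left child of W (depth 5)
K: right child of J (depth 11)
Y: right child of W (depth 5)
Z: right child of Y (depth 6)
B: left child of C (depth 1)

Path to T: C → D → I → U → T, which is 4 edges.

4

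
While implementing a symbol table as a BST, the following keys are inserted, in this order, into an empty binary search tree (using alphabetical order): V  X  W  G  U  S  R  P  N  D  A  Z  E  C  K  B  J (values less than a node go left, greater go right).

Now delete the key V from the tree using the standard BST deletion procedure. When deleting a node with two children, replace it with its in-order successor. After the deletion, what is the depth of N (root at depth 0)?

6

Insert V: tree is empty, so V becomes the root.
Insert X: X > V → go right. Place as right child of V.
Insert W: W > V → go right; W < X → go left. Place as left child of X.
Insert G: G < V → go left. Place as left child of V.
Insert U: U < V → go left; U > G → go right. Place as right child of G.
Insert S: S < V → go left; S > G → go right; S < U → go left. Place as left child of U.
Insert R: R < V → go left; R > G → go right; R < U → go left; R < S → go left. Place as left child of S.
Insert P: P < V → go left; P > G → go right; P < U → go left; P < S → go left; P < R → go left. Place as left child of R.
Insert N: N < V → go left; N > G → go right; N < U → go left; N < S → go left; N < R → go left; N < P → go left. Place as left child of P.
Insert D: D < V → go left; D < G → go left. Place as left child of G.
Insert A: A < V → go left; A < G → go left; A < D → go left. Place as left child of D.
Insert Z: Z > V → go right; Z > X → go right. Place as right child of X.
Insert E: E < V → go left; E < G → go left; E > D → go right. Place as right child of D.
Insert C: C < V → go left; C < G → go left; C < D → go left; C > A → go right. Place as right child of A.
Insert K: K < V → go left; K > G → go right; K < U → go left; K < S → go left; K < R → go left; K < P → go left; K < N → go left. Place as left child of N.
Insert B: B < V → go left; B < G → go left; B < D → go left; B > A → go right; B < C → go left. Place as left child of C.
Insert J: J < V → go left; J > G → go right; J < U → go left; J < S → go left; J < R → go left; J < P → go left; J < N → go left; J < K → go left. Place as left child of K.

Delete V (two children — replace with in-order successor).
After deletion, path to N: W → G → U → S → R → P → N.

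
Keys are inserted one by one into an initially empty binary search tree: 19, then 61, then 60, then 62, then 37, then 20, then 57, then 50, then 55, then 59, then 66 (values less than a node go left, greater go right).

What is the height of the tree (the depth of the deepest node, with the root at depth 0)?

19: root
61: right child of 19 (depth 1)
60: left child of 61 (depth 2)
62: right child of 61 (depth 2)
37: left child of 60 (depth 3)
20: left child of 37 (depth 4)
57: right child of 37 (depth 4)
50: left child of 57 (depth 5)
55: right child of 50 (depth 6)
59: right child of 57 (depth 5)
66: right child of 62 (depth 3)

The deepest node is 55 at depth 6.

6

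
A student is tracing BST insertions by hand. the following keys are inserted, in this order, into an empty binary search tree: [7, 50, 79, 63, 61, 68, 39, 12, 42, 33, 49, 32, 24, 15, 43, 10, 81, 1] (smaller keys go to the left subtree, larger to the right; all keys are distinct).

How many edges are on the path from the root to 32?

5

7: root
50: right child of 7 (depth 1)
79: right child of 50 (depth 2)
63: left child of 79 (depth 3)
61: left child of 63 (depth 4)
68: right child of 63 (depth 4)
39: left child of 50 (depth 2)
12: left child of 39 (depth 3)
42: right child of 39 (depth 3)
33: right child of 12 (depth 4)
49: right child of 42 (depth 4)
32: left child of 33 (depth 5)
24: left child of 32 (depth 6)
15: left child of 24 (depth 7)
43: left child of 49 (depth 5)
10: left child of 12 (depth 4)
81: right child of 79 (depth 3)
1: left child of 7 (depth 1)

Path to 32: 7 → 50 → 39 → 12 → 33 → 32, which is 5 edges.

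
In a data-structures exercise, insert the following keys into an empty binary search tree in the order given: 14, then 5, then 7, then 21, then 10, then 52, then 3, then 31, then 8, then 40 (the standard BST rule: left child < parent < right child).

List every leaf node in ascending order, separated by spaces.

14: root
5: left child of 14 (depth 1)
7: right child of 5 (depth 2)
21: right child of 14 (depth 1)
10: right child of 7 (depth 3)
52: right child of 21 (depth 2)
3: left child of 5 (depth 2)
31: left child of 52 (depth 3)
8: left child of 10 (depth 4)
40: right child of 31 (depth 4)

3 8 40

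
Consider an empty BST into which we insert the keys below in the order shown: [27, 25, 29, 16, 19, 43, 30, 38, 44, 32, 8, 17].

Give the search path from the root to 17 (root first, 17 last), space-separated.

27 25 16 19 17

Insert 27: tree is empty, so 27 becomes the root.
Insert 25: 25 < 27 → go left. Place as left child of 27.
Insert 29: 29 > 27 → go right. Place as right child of 27.
Insert 16: 16 < 27 → go left; 16 < 25 → go left. Place as left child of 25.
Insert 19: 19 < 27 → go left; 19 < 25 → go left; 19 > 16 → go right. Place as right child of 16.
Insert 43: 43 > 27 → go right; 43 > 29 → go right. Place as right child of 29.
Insert 30: 30 > 27 → go right; 30 > 29 → go right; 30 < 43 → go left. Place as left child of 43.
Insert 38: 38 > 27 → go right; 38 > 29 → go right; 38 < 43 → go left; 38 > 30 → go right. Place as right child of 30.
Insert 44: 44 > 27 → go right; 44 > 29 → go right; 44 > 43 → go right. Place as right child of 43.
Insert 32: 32 > 27 → go right; 32 > 29 → go right; 32 < 43 → go left; 32 > 30 → go right; 32 < 38 → go left. Place as left child of 38.
Insert 8: 8 < 27 → go left; 8 < 25 → go left; 8 < 16 → go left. Place as left child of 16.
Insert 17: 17 < 27 → go left; 17 < 25 → go left; 17 > 16 → go right; 17 < 19 → go left. Place as left child of 19.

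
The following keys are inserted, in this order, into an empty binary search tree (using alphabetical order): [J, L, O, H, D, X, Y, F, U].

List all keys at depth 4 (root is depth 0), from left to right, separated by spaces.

U Y

Insert J: tree is empty, so J becomes the root.
Insert L: L > J → go right. Place as right child of J.
Insert O: O > J → go right; O > L → go right. Place as right child of L.
Insert H: H < J → go left. Place as left child of J.
Insert D: D < J → go left; D < H → go left. Place as left child of H.
Insert X: X > J → go right; X > L → go right; X > O → go right. Place as right child of O.
Insert Y: Y > J → go right; Y > L → go right; Y > O → go right; Y > X → go right. Place as right child of X.
Insert F: F < J → go left; F < H → go left; F > D → go right. Place as right child of D.
Insert U: U > J → go right; U > L → go right; U > O → go right; U < X → go left. Place as left child of X.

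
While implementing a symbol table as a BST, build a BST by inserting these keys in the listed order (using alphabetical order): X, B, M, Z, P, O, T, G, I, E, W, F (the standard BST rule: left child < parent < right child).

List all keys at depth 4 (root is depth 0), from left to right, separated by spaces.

Resulting structure (node: left, right):
  X: L=B, R=Z
  B: L=–, R=M
  M: L=G, R=P
  Z: L=–, R=–
  P: L=O, R=T
  O: L=–, R=–
  T: L=–, R=W
  G: L=E, R=I
  I: L=–, R=–
  E: L=–, R=F
  W: L=–, R=–
  F: L=–, R=–

E I O T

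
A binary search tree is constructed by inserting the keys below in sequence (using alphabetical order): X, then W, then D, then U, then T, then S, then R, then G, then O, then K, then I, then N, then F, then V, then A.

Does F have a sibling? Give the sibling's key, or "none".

O

Insert X: tree is empty, so X becomes the root.
Insert W: W < X → go left. Place as left child of X.
Insert D: D < X → go left; D < W → go left. Place as left child of W.
Insert U: U < X → go left; U < W → go left; U > D → go right. Place as right child of D.
Insert T: T < X → go left; T < W → go left; T > D → go right; T < U → go left. Place as left child of U.
Insert S: S < X → go left; S < W → go left; S > D → go right; S < U → go left; S < T → go left. Place as left child of T.
Insert R: R < X → go left; R < W → go left; R > D → go right; R < U → go left; R < T → go left; R < S → go left. Place as left child of S.
Insert G: G < X → go left; G < W → go left; G > D → go right; G < U → go left; G < T → go left; G < S → go left; G < R → go left. Place as left child of R.
Insert O: O < X → go left; O < W → go left; O > D → go right; O < U → go left; O < T → go left; O < S → go left; O < R → go left; O > G → go right. Place as right child of G.
Insert K: K < X → go left; K < W → go left; K > D → go right; K < U → go left; K < T → go left; K < S → go left; K < R → go left; K > G → go right; K < O → go left. Place as left child of O.
Insert I: I < X → go left; I < W → go left; I > D → go right; I < U → go left; I < T → go left; I < S → go left; I < R → go left; I > G → go right; I < O → go left; I < K → go left. Place as left child of K.
Insert N: N < X → go left; N < W → go left; N > D → go right; N < U → go left; N < T → go left; N < S → go left; N < R → go left; N > G → go right; N < O → go left; N > K → go right. Place as right child of K.
Insert F: F < X → go left; F < W → go left; F > D → go right; F < U → go left; F < T → go left; F < S → go left; F < R → go left; F < G → go left. Place as left child of G.
Insert V: V < X → go left; V < W → go left; V > D → go right; V > U → go right. Place as right child of U.
Insert A: A < X → go left; A < W → go left; A < D → go left. Place as left child of D.

F's parent is G; the other child of G is O.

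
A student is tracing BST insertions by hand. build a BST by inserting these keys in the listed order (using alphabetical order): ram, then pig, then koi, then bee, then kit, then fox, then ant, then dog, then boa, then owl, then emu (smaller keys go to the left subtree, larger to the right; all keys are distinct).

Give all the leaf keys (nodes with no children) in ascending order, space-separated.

Resulting structure (node: left, right):
  ram: L=pig, R=–
  pig: L=koi, R=–
  koi: L=bee, R=owl
  bee: L=ant, R=kit
  kit: L=fox, R=–
  fox: L=dog, R=–
  ant: L=–, R=–
  dog: L=boa, R=emu
  boa: L=–, R=–
  owl: L=–, R=–
  emu: L=–, R=–

ant boa emu owl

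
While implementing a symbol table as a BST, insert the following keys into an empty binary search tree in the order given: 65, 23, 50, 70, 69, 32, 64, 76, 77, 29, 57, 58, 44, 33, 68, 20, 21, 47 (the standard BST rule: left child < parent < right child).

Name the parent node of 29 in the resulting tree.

Insert 65: tree is empty, so 65 becomes the root.
Insert 23: 23 < 65 → go left. Place as left child of 65.
Insert 50: 50 < 65 → go left; 50 > 23 → go right. Place as right child of 23.
Insert 70: 70 > 65 → go right. Place as right child of 65.
Insert 69: 69 > 65 → go right; 69 < 70 → go left. Place as left child of 70.
Insert 32: 32 < 65 → go left; 32 > 23 → go right; 32 < 50 → go left. Place as left child of 50.
Insert 64: 64 < 65 → go left; 64 > 23 → go right; 64 > 50 → go right. Place as right child of 50.
Insert 76: 76 > 65 → go right; 76 > 70 → go right. Place as right child of 70.
Insert 77: 77 > 65 → go right; 77 > 70 → go right; 77 > 76 → go right. Place as right child of 76.
Insert 29: 29 < 65 → go left; 29 > 23 → go right; 29 < 50 → go left; 29 < 32 → go left. Place as left child of 32.
Insert 57: 57 < 65 → go left; 57 > 23 → go right; 57 > 50 → go right; 57 < 64 → go left. Place as left child of 64.
Insert 58: 58 < 65 → go left; 58 > 23 → go right; 58 > 50 → go right; 58 < 64 → go left; 58 > 57 → go right. Place as right child of 57.
Insert 44: 44 < 65 → go left; 44 > 23 → go right; 44 < 50 → go left; 44 > 32 → go right. Place as right child of 32.
Insert 33: 33 < 65 → go left; 33 > 23 → go right; 33 < 50 → go left; 33 > 32 → go right; 33 < 44 → go left. Place as left child of 44.
Insert 68: 68 > 65 → go right; 68 < 70 → go left; 68 < 69 → go left. Place as left child of 69.
Insert 20: 20 < 65 → go left; 20 < 23 → go left. Place as left child of 23.
Insert 21: 21 < 65 → go left; 21 < 23 → go left; 21 > 20 → go right. Place as right child of 20.
Insert 47: 47 < 65 → go left; 47 > 23 → go right; 47 < 50 → go left; 47 > 32 → go right; 47 > 44 → go right. Place as right child of 44.

32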